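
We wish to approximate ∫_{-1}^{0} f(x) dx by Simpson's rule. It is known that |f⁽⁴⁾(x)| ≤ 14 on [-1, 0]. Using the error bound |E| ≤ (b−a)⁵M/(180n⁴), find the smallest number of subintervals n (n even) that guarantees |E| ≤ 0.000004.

12

Need 14/(180n⁴) ≤ 0.000004.
n⁴ ≥ 14/(180·0.000004) = 19444.4 ⇒ n ≥ 11.8086, so the smallest even n is 12. (n must be even for Simpson's rule.)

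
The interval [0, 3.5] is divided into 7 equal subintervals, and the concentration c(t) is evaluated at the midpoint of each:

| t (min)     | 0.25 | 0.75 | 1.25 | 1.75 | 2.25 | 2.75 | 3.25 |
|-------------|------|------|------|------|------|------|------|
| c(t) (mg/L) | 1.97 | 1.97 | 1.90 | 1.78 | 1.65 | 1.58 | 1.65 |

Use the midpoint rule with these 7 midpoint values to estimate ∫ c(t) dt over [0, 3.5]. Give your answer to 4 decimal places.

6.2500

h = 0.5, n = 7.
h·[y(m₁) + y(m₂) + y(m₃) + y(m₄) + y(m₅) + y(m₆) + y(m₇)] = 0.5·(12.50) = 6.2500.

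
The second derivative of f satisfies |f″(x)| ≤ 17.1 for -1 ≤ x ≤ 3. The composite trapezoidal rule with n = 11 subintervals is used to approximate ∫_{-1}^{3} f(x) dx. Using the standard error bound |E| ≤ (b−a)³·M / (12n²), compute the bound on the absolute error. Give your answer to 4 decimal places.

0.7537

|E| ≤ (4)³·17.1 / (12·11²) = 1094.4/1452 = 0.7537.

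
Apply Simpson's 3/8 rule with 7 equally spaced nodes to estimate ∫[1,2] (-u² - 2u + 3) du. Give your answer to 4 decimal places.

h = (2 − 1)/6 = 0.166667.
Nodes u₀,…,u₆ = 1, 1.166667, 1.333333, 1.5, 1.666667, 1.833333, 2.
f(u) = -u² - 2u + 3: f₀=0, f₁=-0.694444, f₂=-1.444444, f₃=-2.25, f₄=-3.111111, f₅=-4.027778, f₆=-5.
(3h/8)·[f₀ + 3f₁ + 3f₂ + 2f₃ + 3f₄ + 3f₅ + f₆] = 0.0625·(-37.333333) = -2.3333.

-2.3333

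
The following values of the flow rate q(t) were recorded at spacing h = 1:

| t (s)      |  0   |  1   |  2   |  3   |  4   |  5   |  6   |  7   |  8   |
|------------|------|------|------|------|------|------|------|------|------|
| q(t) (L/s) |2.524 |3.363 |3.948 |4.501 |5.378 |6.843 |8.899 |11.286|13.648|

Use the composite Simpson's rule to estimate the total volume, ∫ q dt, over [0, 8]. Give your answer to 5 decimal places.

h = 1, n = 8.
(h/3)·[y₀ + 4y₁ + 2y₂ + 4y₃ + 2y₄ + 4y₅ + 2y₆ + 4y₇ + y₈] = 0.333333·(156.594) = 52.19800.

52.19800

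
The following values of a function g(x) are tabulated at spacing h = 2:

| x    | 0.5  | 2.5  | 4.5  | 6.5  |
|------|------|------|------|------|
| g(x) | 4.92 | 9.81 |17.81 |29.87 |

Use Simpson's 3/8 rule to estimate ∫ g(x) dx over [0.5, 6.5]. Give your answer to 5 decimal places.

88.23750

h = 2, n = 3.
(3h/8)·[y₀ + 3y₁ + 3y₂ + y₃] = 0.75·(117.65) = 88.23750.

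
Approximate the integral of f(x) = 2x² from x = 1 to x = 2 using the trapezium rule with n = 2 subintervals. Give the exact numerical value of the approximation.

h = (2 − 1)/2 = 0.5.
Nodes x₀,…,x₂ = 1, 1.5, 2.
f(x) = 2x²: f₀=2, f₁=4.5, f₂=8.
(h/2)·[f₀ + 2f₁ + f₂] = 0.25·(19) = 4.75.

4.75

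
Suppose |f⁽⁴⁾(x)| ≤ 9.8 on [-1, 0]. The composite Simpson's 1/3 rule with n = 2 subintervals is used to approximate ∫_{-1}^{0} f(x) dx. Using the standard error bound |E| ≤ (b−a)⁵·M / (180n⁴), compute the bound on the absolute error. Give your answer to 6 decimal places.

|E| ≤ (1)⁵·9.8 / (180·2⁴) = 9.8/2880 = 0.003403.

0.003403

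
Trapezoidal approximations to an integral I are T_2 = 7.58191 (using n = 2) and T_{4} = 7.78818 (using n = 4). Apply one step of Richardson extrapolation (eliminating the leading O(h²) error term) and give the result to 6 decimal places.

7.856937

R = (4·T_{4} − T_2) / 3 = (4·7.78818 − 7.58191)/3 = (23.57081)/3 = 7.856937.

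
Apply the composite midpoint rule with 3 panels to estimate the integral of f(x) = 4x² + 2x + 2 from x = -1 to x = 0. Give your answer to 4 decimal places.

2.2963

h = (0 − (-1))/3 = 0.333333.
Midpoints m₁,…,m₃ = -0.833333, -0.5, -0.166667.
f(m₁)=3.111111, f(m₂)=2, f(m₃)=1.777778.
h·[f(m₁) + f(m₂) + f(m₃)] = 0.333333·(6.888889) = 2.2963.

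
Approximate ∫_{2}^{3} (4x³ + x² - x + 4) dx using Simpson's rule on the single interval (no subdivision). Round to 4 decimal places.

72.8333

S = (b−a)/6 · [f(2) + 4f(2.5) + f(3)] = 0.166667·[38 + 4·70.25 + 118] = 72.8333.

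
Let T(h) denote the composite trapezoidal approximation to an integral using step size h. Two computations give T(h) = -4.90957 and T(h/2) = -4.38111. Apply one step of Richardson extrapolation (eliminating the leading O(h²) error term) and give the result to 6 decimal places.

R = (4·T(h/2) − T(h)) / 3 = (4·(-4.38111) − (-4.90957))/3 = (-12.61487)/3 = -4.204957.

-4.204957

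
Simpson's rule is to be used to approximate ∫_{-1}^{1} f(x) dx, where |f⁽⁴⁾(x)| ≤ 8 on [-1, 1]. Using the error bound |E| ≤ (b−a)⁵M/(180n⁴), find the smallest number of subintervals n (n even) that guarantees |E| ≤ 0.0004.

Need 256/(180n⁴) ≤ 0.0004.
n⁴ ≥ 256/(180·0.0004) = 3555.56 ⇒ n ≥ 7.7219, so the smallest even n is 8. (n must be even for Simpson's rule.)

8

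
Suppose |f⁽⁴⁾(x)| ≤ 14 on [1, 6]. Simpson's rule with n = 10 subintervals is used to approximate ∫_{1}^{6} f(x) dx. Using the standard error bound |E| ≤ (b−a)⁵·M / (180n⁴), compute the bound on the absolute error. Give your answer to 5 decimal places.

|E| ≤ (5)⁵·14 / (180·10⁴) = 43750/1800000 = 0.02431.

0.02431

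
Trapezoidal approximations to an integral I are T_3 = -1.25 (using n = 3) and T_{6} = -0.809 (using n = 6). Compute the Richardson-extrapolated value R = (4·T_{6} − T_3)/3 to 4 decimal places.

R = (4·T_{6} − T_3) / 3 = (4·(-0.809) − (-1.25))/3 = (-1.986)/3 = -0.6620.

-0.6620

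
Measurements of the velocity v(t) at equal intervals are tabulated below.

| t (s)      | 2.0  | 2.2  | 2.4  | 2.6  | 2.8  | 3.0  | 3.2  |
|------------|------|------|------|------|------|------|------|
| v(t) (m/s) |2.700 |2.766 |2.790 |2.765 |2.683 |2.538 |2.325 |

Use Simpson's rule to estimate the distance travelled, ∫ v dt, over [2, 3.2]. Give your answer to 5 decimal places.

3.21647

h = 0.2, n = 6.
(h/3)·[y₀ + 4y₁ + 2y₂ + 4y₃ + 2y₄ + 4y₅ + y₆] = 0.066667·(48.247) = 3.21647.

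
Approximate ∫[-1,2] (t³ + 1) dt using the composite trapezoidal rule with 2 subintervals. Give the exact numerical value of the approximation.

8.4375

h = (2 − (-1))/2 = 1.5.
Nodes t₀,…,t₂ = -1, 0.5, 2.
f(t) = t³ + 1: f₀=0, f₁=1.125, f₂=9.
(h/2)·[f₀ + 2f₁ + f₂] = 0.75·(11.25) = 8.4375.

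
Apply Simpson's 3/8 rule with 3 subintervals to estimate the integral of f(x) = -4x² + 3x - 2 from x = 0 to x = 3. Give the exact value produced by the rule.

-28.5

h = (3 − 0)/3 = 1.
Nodes x₀,…,x₃ = 0, 1, 2, 3.
f(x) = -4x² + 3x - 2: f₀=-2, f₁=-3, f₂=-12, f₃=-29.
(3h/8)·[f₀ + 3f₁ + 3f₂ + f₃] = 0.375·(-76) = -28.5.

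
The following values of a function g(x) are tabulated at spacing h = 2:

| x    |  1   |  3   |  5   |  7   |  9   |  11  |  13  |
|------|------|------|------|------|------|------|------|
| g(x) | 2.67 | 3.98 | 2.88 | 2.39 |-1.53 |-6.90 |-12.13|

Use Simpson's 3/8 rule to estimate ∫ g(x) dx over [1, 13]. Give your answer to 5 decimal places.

-7.04250

h = 2, n = 6.
(3h/8)·[y₀ + 3y₁ + 3y₂ + 2y₃ + 3y₄ + 3y₅ + y₆] = 0.75·(-9.39) = -7.04250.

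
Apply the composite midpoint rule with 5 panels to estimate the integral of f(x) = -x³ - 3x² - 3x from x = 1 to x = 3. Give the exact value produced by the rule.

-57.76

h = (3 − 1)/5 = 0.4.
Midpoints m₁,…,m₅ = 1.2, 1.6, 2, 2.4, 2.8.
f(m₁)=-9.648, f(m₂)=-16.576, f(m₃)=-26, f(m₄)=-38.304, f(m₅)=-53.872.
h·[f(m₁) + f(m₂) + f(m₃) + f(m₄) + f(m₅)] = 0.4·(-144.4) = -57.76.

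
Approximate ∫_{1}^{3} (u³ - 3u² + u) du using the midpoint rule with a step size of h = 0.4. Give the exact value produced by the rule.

-2.08

h = (3 − 1)/5 = 0.4.
Midpoints m₁,…,m₅ = 1.2, 1.6, 2, 2.4, 2.8.
f(m₁)=-1.392, f(m₂)=-1.984, f(m₃)=-2, f(m₄)=-1.056, f(m₅)=1.232.
h·[f(m₁) + f(m₂) + f(m₃) + f(m₄) + f(m₅)] = 0.4·(-5.2) = -2.08.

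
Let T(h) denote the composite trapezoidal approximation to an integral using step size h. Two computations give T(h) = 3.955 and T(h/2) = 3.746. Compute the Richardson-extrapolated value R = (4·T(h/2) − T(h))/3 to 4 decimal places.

3.6763

R = (4·T(h/2) − T(h)) / 3 = (4·3.746 − 3.955)/3 = (11.029)/3 = 3.6763.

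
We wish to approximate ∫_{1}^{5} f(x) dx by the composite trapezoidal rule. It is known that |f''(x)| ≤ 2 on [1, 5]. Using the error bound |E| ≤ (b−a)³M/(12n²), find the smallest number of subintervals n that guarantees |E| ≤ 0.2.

Need 128/(12n²) ≤ 0.2.
n² ≥ 128/(12·0.2) = 53.3333 ⇒ n ≥ 7.3030, so the smallest n is 8.

8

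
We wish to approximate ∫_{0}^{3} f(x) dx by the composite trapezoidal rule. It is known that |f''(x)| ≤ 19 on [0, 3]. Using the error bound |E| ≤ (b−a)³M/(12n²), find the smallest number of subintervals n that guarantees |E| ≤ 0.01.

66

Need 513/(12n²) ≤ 0.01.
n² ≥ 513/(12·0.01) = 4275 ⇒ n ≥ 65.3835, so the smallest n is 66.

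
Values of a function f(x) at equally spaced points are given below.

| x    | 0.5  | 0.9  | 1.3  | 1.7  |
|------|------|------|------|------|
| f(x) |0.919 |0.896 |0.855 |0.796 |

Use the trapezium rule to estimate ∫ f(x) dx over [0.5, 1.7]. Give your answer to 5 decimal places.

1.04340

h = 0.4, n = 3.
(h/2)·[y₀ + 2y₁ + 2y₂ + y₃] = 0.2·(5.217) = 1.04340.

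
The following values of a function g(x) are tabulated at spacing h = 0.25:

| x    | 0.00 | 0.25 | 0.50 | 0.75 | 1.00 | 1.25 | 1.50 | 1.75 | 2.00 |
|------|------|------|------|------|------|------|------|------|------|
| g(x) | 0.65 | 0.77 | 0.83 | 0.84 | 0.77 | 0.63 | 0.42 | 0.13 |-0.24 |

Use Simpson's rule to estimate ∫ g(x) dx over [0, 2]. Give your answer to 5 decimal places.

h = 0.25, n = 8.
(h/3)·[y₀ + 4y₁ + 2y₂ + 4y₃ + 2y₄ + 4y₅ + 2y₆ + 4y₇ + y₈] = 0.083333·(13.93) = 1.16083.

1.16083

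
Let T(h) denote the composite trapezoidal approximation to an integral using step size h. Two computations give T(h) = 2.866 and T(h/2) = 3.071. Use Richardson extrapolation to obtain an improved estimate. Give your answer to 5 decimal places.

R = (4·T(h/2) − T(h)) / 3 = (4·3.071 − 2.866)/3 = (9.418)/3 = 3.13933.

3.13933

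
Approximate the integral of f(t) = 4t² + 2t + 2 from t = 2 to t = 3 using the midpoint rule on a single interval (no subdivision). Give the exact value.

32

M = (b−a)·f(2.5) = 1·(32) = 32.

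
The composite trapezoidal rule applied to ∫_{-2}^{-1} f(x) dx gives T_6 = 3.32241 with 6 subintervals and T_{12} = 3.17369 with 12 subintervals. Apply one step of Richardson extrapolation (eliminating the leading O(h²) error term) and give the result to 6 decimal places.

R = (4·T_{12} − T_6) / 3 = (4·3.17369 − 3.32241)/3 = (9.37235)/3 = 3.124117.

3.124117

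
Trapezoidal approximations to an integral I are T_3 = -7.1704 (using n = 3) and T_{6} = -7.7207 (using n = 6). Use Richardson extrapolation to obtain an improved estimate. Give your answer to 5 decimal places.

R = (4·T_{6} − T_3) / 3 = (4·(-7.7207) − (-7.1704))/3 = (-23.7124)/3 = -7.90413.

-7.90413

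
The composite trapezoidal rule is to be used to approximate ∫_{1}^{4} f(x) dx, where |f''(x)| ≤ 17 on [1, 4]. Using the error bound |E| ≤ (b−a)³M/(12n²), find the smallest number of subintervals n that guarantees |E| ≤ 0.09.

21

Need 459/(12n²) ≤ 0.09.
n² ≥ 459/(12·0.09) = 425 ⇒ n ≥ 20.6155, so the smallest n is 21.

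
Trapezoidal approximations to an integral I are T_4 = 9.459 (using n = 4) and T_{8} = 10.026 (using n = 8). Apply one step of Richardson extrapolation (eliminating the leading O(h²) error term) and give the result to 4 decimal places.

10.2150

R = (4·T_{8} − T_4) / 3 = (4·10.026 − 9.459)/3 = (30.645)/3 = 10.2150.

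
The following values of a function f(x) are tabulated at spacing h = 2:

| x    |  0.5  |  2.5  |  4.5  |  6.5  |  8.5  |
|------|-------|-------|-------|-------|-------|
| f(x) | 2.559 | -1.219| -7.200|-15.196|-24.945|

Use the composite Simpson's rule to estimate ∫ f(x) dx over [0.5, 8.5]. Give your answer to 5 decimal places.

h = 2, n = 4.
(h/3)·[y₀ + 4y₁ + 2y₂ + 4y₃ + y₄] = 0.666667·(-102.446) = -68.29733.

-68.29733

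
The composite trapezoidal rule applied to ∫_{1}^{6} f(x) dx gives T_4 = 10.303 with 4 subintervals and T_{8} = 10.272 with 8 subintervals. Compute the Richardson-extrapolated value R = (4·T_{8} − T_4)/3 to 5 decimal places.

10.26167

R = (4·T_{8} − T_4) / 3 = (4·10.272 − 10.303)/3 = (30.785)/3 = 10.26167.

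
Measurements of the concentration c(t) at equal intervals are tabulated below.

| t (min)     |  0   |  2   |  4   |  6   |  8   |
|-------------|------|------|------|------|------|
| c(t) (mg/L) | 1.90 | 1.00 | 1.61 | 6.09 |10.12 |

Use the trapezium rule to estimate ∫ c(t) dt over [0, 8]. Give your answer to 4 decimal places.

h = 2, n = 4.
(h/2)·[y₀ + 2y₁ + 2y₂ + 2y₃ + y₄] = 1·(29.42) = 29.4200.

29.4200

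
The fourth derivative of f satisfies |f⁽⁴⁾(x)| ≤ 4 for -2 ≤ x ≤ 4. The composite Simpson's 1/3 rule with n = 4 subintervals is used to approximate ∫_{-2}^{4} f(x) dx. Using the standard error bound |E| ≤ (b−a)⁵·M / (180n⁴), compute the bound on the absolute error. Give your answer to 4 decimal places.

0.6750

|E| ≤ (6)⁵·4 / (180·4⁴) = 31104/46080 = 0.6750.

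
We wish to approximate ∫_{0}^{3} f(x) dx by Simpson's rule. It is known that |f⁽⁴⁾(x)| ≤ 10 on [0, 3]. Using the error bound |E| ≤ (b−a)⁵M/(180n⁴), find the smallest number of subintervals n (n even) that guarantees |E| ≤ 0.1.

Need 2430/(180n⁴) ≤ 0.1.
n⁴ ≥ 2430/(180·0.1) = 135 ⇒ n ≥ 3.4087, so the smallest even n is 4. (n must be even for Simpson's rule.)

4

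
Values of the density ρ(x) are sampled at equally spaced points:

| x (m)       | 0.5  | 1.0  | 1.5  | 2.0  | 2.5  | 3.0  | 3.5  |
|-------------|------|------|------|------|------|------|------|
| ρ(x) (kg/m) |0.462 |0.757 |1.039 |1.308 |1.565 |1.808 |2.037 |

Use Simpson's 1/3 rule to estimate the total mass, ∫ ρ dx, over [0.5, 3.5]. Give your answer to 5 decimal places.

3.86650

h = 0.5, n = 6.
(h/3)·[y₀ + 4y₁ + 2y₂ + 4y₃ + 2y₄ + 4y₅ + y₆] = 0.166667·(23.199) = 3.86650.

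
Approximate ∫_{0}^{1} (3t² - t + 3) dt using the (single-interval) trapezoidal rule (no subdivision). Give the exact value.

4

T = (b−a)/2 · [f(0) + f(1)] = 0.5·[3 + 5] = 4.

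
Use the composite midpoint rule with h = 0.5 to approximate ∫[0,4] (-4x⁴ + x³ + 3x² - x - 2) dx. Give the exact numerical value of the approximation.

-697.3125

h = (4 − 0)/8 = 0.5.
Midpoints m₁,…,m₈ = 0.25, 0.75, 1.25, 1.75, 2.25, 2.75, 3.25, 3.75.
f(m₁)=-2.0625, f(m₂)=-1.90625, f(m₃)=-6.375, f(m₄)=-26.71875, f(m₅)=-80.1875, f(m₆)=-190.03125, f(m₇)=-385.5, f(m₈)=-701.84375.
h·[f(m₁) + f(m₂) + f(m₃) + f(m₄) + f(m₅) + f(m₆) + f(m₇) + f(m₈)] = 0.5·(-1394.625) = -697.3125.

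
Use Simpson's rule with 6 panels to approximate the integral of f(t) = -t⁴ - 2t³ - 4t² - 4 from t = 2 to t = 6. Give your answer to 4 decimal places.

h = (6 − 2)/6 = 0.666667.
Nodes t₀,…,t₆ = 2, 2.666667, 3.333333, 4, 4.666667, 5.333333, 6.
f(t) = -t⁴ - 2t³ - 4t² - 4: f₀=-52, f₁=-120.938272, f₂=-245.975309, f₃=-452, f₄=-768.641975, f₅=-1230.271605, f₆=-1876.
(h/3)·[f₀ + 4f₁ + 2f₂ + 4f₃ + 2f₄ + 4f₅ + f₆] = 0.222222·(-11170.074074) = -2482.2387.

-2482.2387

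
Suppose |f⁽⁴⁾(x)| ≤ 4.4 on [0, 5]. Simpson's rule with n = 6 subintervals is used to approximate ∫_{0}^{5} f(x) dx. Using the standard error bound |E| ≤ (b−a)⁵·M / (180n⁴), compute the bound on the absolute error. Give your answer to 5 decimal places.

|E| ≤ (5)⁵·4.4 / (180·6⁴) = 13750/233280 = 0.05894.

0.05894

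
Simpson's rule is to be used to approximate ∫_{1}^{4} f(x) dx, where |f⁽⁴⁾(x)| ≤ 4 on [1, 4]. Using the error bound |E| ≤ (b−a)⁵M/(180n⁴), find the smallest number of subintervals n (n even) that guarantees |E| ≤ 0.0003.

12

Need 972/(180n⁴) ≤ 0.0003.
n⁴ ≥ 972/(180·0.0003) = 18000 ⇒ n ≥ 11.5829, so the smallest even n is 12. (n must be even for Simpson's rule.)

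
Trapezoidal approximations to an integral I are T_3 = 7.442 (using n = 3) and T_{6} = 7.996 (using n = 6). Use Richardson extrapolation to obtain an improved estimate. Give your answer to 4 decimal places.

8.1807

R = (4·T_{6} − T_3) / 3 = (4·7.996 − 7.442)/3 = (24.542)/3 = 8.1807.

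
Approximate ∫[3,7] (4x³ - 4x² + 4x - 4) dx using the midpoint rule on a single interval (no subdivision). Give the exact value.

1664

M = (b−a)·f(5) = 4·(416) = 1664.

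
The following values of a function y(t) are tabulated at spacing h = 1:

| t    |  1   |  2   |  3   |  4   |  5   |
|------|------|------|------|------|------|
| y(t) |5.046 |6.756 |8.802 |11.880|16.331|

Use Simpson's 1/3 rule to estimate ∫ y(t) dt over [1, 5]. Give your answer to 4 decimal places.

37.8417

h = 1, n = 4.
(h/3)·[y₀ + 4y₁ + 2y₂ + 4y₃ + y₄] = 0.333333·(113.525) = 37.8417.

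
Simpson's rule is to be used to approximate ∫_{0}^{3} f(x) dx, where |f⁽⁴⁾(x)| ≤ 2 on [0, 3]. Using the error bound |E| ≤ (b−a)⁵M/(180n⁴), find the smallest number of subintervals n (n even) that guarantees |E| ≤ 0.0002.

Need 486/(180n⁴) ≤ 0.0002.
n⁴ ≥ 486/(180·0.0002) = 13500 ⇒ n ≥ 10.7791, so the smallest even n is 12. (n must be even for Simpson's rule.)

12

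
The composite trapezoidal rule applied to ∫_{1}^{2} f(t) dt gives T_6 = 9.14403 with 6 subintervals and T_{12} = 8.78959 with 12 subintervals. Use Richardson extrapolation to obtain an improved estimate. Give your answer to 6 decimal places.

R = (4·T_{12} − T_6) / 3 = (4·8.78959 − 9.14403)/3 = (26.01433)/3 = 8.671443.

8.671443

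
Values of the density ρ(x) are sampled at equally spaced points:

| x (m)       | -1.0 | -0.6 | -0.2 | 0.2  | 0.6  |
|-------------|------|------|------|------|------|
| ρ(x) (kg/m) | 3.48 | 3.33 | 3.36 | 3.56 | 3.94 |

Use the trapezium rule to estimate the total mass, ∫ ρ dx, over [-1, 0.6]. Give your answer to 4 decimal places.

h = 0.4, n = 4.
(h/2)·[y₀ + 2y₁ + 2y₂ + 2y₃ + y₄] = 0.2·(27.92) = 5.5840.

5.5840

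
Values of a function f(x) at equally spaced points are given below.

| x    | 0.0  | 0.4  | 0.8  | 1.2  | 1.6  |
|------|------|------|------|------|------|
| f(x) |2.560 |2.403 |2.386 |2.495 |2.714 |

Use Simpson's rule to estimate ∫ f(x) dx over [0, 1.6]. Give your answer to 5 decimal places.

h = 0.4, n = 4.
(h/3)·[y₀ + 4y₁ + 2y₂ + 4y₃ + y₄] = 0.133333·(29.638) = 3.95173.

3.95173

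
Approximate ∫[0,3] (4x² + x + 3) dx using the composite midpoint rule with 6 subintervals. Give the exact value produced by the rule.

49.25

h = (3 − 0)/6 = 0.5.
Midpoints m₁,…,m₆ = 0.25, 0.75, 1.25, 1.75, 2.25, 2.75.
f(m₁)=3.5, f(m₂)=6, f(m₃)=10.5, f(m₄)=17, f(m₅)=25.5, f(m₆)=36.
h·[f(m₁) + f(m₂) + f(m₃) + f(m₄) + f(m₅) + f(m₆)] = 0.5·(98.5) = 49.25.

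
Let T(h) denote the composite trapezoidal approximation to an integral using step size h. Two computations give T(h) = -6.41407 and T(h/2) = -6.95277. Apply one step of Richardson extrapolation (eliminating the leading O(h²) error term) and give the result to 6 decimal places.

-7.132337

R = (4·T(h/2) − T(h)) / 3 = (4·(-6.95277) − (-6.41407))/3 = (-21.39701)/3 = -7.132337.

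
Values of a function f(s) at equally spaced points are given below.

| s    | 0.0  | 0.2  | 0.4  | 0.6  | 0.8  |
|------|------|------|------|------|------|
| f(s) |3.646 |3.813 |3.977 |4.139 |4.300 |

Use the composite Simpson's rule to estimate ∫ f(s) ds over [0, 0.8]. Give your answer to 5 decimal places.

h = 0.2, n = 4.
(h/3)·[y₀ + 4y₁ + 2y₂ + 4y₃ + y₄] = 0.066667·(47.708) = 3.18053.

3.18053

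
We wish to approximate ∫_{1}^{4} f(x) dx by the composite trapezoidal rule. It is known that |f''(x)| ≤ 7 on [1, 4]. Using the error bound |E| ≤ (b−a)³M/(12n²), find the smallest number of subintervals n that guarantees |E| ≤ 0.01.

Need 189/(12n²) ≤ 0.01.
n² ≥ 189/(12·0.01) = 1575 ⇒ n ≥ 39.6863, so the smallest n is 40.

40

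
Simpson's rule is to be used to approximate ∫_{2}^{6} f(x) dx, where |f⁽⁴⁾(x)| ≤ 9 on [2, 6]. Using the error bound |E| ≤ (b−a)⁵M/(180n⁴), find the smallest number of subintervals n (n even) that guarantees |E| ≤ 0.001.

Need 9216/(180n⁴) ≤ 0.001.
n⁴ ≥ 9216/(180·0.001) = 51200 ⇒ n ≥ 15.0424, so the smallest even n is 16. (n must be even for Simpson's rule.)

16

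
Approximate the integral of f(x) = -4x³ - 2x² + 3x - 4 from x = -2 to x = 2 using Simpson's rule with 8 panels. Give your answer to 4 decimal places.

-26.6667

h = (2 − (-2))/8 = 0.5.
Nodes x₀,…,x₈ = -2, -1.5, -1, -0.5, 0, 0.5, 1, 1.5, 2.
f(x) = -4x³ - 2x² + 3x - 4: f₀=14, f₁=0.5, f₂=-5, f₃=-5.5, f₄=-4, f₅=-3.5, f₆=-7, f₇=-17.5, f₈=-38.
(h/3)·[f₀ + 4f₁ + 2f₂ + 4f₃ + 2f₄ + 4f₅ + 2f₆ + 4f₇ + f₈] = 0.166667·(-160) = -26.6667.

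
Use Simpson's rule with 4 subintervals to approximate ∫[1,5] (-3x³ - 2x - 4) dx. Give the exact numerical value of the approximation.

h = (5 − 1)/4 = 1.
Nodes x₀,…,x₄ = 1, 2, 3, 4, 5.
f(x) = -3x³ - 2x - 4: f₀=-9, f₁=-32, f₂=-91, f₃=-204, f₄=-389.
(h/3)·[f₀ + 4f₁ + 2f₂ + 4f₃ + f₄] = 0.333333·(-1524) = -508.

-508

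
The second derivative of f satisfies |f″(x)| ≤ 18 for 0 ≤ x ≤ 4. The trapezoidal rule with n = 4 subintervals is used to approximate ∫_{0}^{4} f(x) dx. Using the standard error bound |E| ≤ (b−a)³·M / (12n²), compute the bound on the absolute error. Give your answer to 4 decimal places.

|E| ≤ (4)³·18 / (12·4²) = 1152/192 = 6.0000.

6.0000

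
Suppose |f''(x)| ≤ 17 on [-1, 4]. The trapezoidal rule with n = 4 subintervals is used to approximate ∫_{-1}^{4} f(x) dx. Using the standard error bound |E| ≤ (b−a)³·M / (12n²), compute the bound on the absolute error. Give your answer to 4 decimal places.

11.0677

|E| ≤ (5)³·17 / (12·4²) = 2125/192 = 11.0677.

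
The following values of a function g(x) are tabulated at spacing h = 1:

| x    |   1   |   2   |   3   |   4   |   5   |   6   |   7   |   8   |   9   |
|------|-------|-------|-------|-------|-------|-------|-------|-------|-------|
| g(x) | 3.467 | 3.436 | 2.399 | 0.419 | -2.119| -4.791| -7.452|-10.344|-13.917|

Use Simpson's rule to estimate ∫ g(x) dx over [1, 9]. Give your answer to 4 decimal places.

h = 1, n = 8.
(h/3)·[y₀ + 4y₁ + 2y₂ + 4y₃ + 2y₄ + 4y₅ + 2y₆ + 4y₇ + y₈] = 0.333333·(-69.914) = -23.3047.

-23.3047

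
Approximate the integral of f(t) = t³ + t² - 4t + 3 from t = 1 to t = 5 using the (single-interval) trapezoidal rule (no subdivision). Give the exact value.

T = (b−a)/2 · [f(1) + f(5)] = 2·[1 + 133] = 268.

268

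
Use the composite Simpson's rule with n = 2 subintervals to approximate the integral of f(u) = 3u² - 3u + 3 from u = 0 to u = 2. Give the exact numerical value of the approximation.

8

h = (2 − 0)/2 = 1.
Nodes u₀,…,u₂ = 0, 1, 2.
f(u) = 3u² - 3u + 3: f₀=3, f₁=3, f₂=9.
(h/3)·[f₀ + 4f₁ + f₂] = 0.333333·(24) = 8.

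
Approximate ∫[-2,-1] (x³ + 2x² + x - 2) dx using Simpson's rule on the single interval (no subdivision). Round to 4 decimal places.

-2.5833

S = (b−a)/6 · [f(-2) + 4f(-1.5) + f(-1)] = 0.166667·[(-4) + 4·(-2.375) + (-2)] = -2.5833.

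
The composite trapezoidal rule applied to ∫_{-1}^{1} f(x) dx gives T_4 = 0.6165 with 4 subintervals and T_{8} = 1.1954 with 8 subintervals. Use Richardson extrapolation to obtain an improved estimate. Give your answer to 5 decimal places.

R = (4·T_{8} − T_4) / 3 = (4·1.1954 − 0.6165)/3 = (4.1651)/3 = 1.38837.

1.38837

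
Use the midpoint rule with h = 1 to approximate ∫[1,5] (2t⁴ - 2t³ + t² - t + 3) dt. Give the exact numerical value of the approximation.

943.5

h = (5 − 1)/4 = 1.
Midpoints m₁,…,m₄ = 1.5, 2.5, 3.5, 4.5.
f(m₁)=7.125, f(m₂)=53.625, f(m₃)=226.125, f(m₄)=656.625.
h·[f(m₁) + f(m₂) + f(m₃) + f(m₄)] = 1·(943.5) = 943.5.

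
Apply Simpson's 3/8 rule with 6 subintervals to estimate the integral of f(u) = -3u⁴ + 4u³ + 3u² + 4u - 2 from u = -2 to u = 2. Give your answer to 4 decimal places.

h = (2 − (-2))/6 = 0.666667.
Nodes u₀,…,u₆ = -2, -1.333333, -0.666667, 0, 0.666667, 1.333333, 2.
f(u) = -3u⁴ + 4u³ + 3u² + 4u - 2: f₀=-78, f₁=-20.962963, f₂=-5.111111, f₃=-2, f₄=2.592593, f₅=8.666667, f₆=2.
(3h/8)·[f₀ + 3f₁ + 3f₂ + 2f₃ + 3f₄ + 3f₅ + f₆] = 0.25·(-124.444444) = -31.1111.

-31.1111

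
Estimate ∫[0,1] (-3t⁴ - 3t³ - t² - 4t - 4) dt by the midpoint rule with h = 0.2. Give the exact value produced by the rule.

-7.64514

h = (1 − 0)/5 = 0.2.
Midpoints m₁,…,m₅ = 0.1, 0.3, 0.5, 0.7, 0.9.
f(m₁)=-4.4133, f(m₂)=-5.3953, f(m₃)=-6.8125, f(m₄)=-9.0393, f(m₅)=-12.5653.
h·[f(m₁) + f(m₂) + f(m₃) + f(m₄) + f(m₅)] = 0.2·(-38.2257) = -7.64514.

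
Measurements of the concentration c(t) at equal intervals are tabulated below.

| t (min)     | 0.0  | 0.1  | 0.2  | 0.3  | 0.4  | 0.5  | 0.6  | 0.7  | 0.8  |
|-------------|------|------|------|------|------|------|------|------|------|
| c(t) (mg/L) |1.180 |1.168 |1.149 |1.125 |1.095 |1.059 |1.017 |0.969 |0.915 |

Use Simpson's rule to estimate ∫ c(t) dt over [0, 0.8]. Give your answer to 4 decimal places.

0.8634

h = 0.1, n = 8.
(h/3)·[y₀ + 4y₁ + 2y₂ + 4y₃ + 2y₄ + 4y₅ + 2y₆ + 4y₇ + y₈] = 0.033333·(25.901) = 0.8634.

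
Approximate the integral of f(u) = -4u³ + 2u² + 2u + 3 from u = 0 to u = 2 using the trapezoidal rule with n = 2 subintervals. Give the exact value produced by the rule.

-4

h = (2 − 0)/2 = 1.
Nodes u₀,…,u₂ = 0, 1, 2.
f(u) = -4u³ + 2u² + 2u + 3: f₀=3, f₁=3, f₂=-17.
(h/2)·[f₀ + 2f₁ + f₂] = 0.5·(-8) = -4.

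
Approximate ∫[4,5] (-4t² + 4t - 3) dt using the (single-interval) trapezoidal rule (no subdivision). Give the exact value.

T = (b−a)/2 · [f(4) + f(5)] = 0.5·[(-51) + (-83)] = -67.

-67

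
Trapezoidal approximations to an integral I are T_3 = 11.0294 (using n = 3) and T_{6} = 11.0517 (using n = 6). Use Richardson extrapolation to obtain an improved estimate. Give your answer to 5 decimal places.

R = (4·T_{6} − T_3) / 3 = (4·11.0517 − 11.0294)/3 = (33.1774)/3 = 11.05913.

11.05913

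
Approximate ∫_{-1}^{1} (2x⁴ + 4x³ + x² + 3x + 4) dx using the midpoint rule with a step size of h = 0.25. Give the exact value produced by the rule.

9.4150390625

h = (1 − (-1))/8 = 0.25.
Midpoints m₁,…,m₈ = -0.875, -0.625, -0.375, -0.125, 0.125, 0.375, 0.625, 0.875.
f(m₁)=0.63330078125, f(m₂)=1.84423828125, f(m₃)=2.84423828125, f(m₄)=3.63330078125, f(m₅)=4.39892578125, f(m₆)=5.51611328125, f(m₇)=7.54736328125, f(m₈)=11.24267578125.
h·[f(m₁) + f(m₂) + f(m₃) + f(m₄) + f(m₅) + f(m₆) + f(m₇) + f(m₈)] = 0.25·(37.66015625) = 9.4150390625.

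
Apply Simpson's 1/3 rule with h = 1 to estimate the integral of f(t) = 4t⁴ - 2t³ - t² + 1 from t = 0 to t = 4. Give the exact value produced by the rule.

h = (4 − 0)/4 = 1.
Nodes t₀,…,t₄ = 0, 1, 2, 3, 4.
f(t) = 4t⁴ - 2t³ - t² + 1: f₀=1, f₁=2, f₂=45, f₃=262, f₄=881.
(h/3)·[f₀ + 4f₁ + 2f₂ + 4f₃ + f₄] = 0.333333·(2028) = 676.

676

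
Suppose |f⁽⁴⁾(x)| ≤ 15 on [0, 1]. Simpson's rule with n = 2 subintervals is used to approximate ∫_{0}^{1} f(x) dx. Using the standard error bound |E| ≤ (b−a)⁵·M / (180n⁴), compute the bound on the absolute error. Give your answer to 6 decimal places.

|E| ≤ (1)⁵·15 / (180·2⁴) = 15/2880 = 0.005208.

0.005208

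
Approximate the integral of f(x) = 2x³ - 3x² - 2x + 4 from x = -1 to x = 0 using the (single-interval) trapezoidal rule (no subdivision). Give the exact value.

2.5

T = (b−a)/2 · [f(-1) + f(0)] = 0.5·[1 + 4] = 2.5.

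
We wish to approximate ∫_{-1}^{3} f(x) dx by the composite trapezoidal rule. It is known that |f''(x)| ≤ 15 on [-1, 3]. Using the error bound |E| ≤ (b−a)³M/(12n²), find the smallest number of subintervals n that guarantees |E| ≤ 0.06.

Need 960/(12n²) ≤ 0.06.
n² ≥ 960/(12·0.06) = 1333.33 ⇒ n ≥ 36.5148, so the smallest n is 37.

37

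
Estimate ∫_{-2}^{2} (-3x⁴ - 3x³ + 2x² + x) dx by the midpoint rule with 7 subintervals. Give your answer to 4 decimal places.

h = (2 − (-2))/7 = 0.571429.
Midpoints m₁,…,m₇ = -1.714286, -1.142857, -0.571429, 0, 0.571429, 1.142857, 1.714286.
f(m₁)=-6.632237, f(m₂)=0.829654, f(m₃)=0.321533, f(m₄)=0, f(m₅)=0.344856, f(m₆)=-5.840900, f(m₇)=-33.431070.
h·[f(m₁) + f(m₂) + f(m₃) + f(m₄) + f(m₅) + f(m₆) + f(m₇)] = 0.571429·(-44.408163) = -25.3761.

-25.3761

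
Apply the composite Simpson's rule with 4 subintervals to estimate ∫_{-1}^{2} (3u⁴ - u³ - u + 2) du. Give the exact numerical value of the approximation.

20.9296875

h = (2 − (-1))/4 = 0.75.
Nodes u₀,…,u₄ = -1, -0.25, 0.5, 1.25, 2.
f(u) = 3u⁴ - u³ - u + 2: f₀=7, f₁=2.27734375, f₂=1.5625, f₃=6.12109375, f₄=40.
(h/3)·[f₀ + 4f₁ + 2f₂ + 4f₃ + f₄] = 0.25·(83.71875) = 20.9296875.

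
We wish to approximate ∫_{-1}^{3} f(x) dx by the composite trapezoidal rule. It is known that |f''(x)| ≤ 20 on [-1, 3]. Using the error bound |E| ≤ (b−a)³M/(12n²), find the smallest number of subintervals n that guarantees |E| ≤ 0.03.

60

Need 1280/(12n²) ≤ 0.03.
n² ≥ 1280/(12·0.03) = 3555.56 ⇒ n ≥ 59.6285, so the smallest n is 60.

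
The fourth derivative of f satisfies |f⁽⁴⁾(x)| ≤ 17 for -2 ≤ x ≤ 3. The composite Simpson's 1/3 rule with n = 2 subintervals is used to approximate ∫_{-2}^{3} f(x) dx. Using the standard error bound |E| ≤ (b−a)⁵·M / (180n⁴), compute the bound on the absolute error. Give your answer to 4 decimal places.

18.4462

|E| ≤ (5)⁵·17 / (180·2⁴) = 53125/2880 = 18.4462.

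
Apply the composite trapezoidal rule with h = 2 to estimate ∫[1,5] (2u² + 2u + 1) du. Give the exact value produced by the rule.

h = (5 − 1)/2 = 2.
Nodes u₀,…,u₂ = 1, 3, 5.
f(u) = 2u² + 2u + 1: f₀=5, f₁=25, f₂=61.
(h/2)·[f₀ + 2f₁ + f₂] = 1·(116) = 116.

116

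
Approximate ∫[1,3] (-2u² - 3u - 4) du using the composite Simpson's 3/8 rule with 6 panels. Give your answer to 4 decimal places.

-37.3333

h = (3 − 1)/6 = 0.333333.
Nodes u₀,…,u₆ = 1, 1.333333, 1.666667, 2, 2.333333, 2.666667, 3.
f(u) = -2u² - 3u - 4: f₀=-9, f₁=-11.555556, f₂=-14.555556, f₃=-18, f₄=-21.888889, f₅=-26.222222, f₆=-31.
(3h/8)·[f₀ + 3f₁ + 3f₂ + 2f₃ + 3f₄ + 3f₅ + f₆] = 0.125·(-298.666667) = -37.3333.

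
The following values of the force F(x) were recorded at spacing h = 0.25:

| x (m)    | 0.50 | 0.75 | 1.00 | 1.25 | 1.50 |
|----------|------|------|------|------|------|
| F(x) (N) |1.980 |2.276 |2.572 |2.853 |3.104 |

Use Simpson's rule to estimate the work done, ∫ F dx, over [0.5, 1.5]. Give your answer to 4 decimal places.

2.5620

h = 0.25, n = 4.
(h/3)·[y₀ + 4y₁ + 2y₂ + 4y₃ + y₄] = 0.083333·(30.744) = 2.5620.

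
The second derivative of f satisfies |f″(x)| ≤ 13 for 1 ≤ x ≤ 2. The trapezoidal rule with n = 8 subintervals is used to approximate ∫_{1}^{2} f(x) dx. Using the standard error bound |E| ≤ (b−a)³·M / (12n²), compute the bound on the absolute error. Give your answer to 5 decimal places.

|E| ≤ (1)³·13 / (12·8²) = 13/768 = 0.01693.

0.01693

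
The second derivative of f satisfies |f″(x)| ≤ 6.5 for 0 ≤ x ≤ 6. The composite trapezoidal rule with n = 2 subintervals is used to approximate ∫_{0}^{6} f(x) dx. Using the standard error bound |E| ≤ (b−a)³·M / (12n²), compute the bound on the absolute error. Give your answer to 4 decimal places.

29.2500

|E| ≤ (6)³·6.5 / (12·2²) = 1404/48 = 29.2500.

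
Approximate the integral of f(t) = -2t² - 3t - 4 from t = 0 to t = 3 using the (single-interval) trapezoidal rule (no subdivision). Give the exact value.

-52.5

T = (b−a)/2 · [f(0) + f(3)] = 1.5·[(-4) + (-31)] = -52.5.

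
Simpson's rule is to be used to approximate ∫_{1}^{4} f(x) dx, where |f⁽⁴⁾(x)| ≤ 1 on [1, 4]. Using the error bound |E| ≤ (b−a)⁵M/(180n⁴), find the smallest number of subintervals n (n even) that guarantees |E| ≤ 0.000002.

30

Need 243/(180n⁴) ≤ 0.000002.
n⁴ ≥ 243/(180·0.000002) = 675000 ⇒ n ≥ 28.6633, so the smallest even n is 30. (n must be even for Simpson's rule.)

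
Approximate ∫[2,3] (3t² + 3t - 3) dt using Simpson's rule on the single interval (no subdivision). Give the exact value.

S = (b−a)/6 · [f(2) + 4f(2.5) + f(3)] = 0.166667·[15 + 4·23.25 + 33] = 23.5.

23.5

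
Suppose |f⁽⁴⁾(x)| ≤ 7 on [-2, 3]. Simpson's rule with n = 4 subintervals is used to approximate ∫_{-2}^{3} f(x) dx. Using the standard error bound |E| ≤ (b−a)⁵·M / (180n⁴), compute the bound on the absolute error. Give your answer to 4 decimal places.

0.4747

|E| ≤ (5)⁵·7 / (180·4⁴) = 21875/46080 = 0.4747.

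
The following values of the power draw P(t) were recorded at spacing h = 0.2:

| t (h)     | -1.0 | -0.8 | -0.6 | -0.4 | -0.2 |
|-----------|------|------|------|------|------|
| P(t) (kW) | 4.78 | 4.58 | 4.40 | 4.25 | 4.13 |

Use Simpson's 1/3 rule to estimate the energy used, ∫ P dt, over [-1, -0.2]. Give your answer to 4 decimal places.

h = 0.2, n = 4.
(h/3)·[y₀ + 4y₁ + 2y₂ + 4y₃ + y₄] = 0.066667·(53.03) = 3.5353.

3.5353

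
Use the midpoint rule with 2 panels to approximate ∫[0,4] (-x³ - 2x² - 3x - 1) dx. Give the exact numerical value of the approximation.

-124

h = (4 − 0)/2 = 2.
Midpoints m₁,…,m₂ = 1, 3.
f(m₁)=-7, f(m₂)=-55.
h·[f(m₁) + f(m₂)] = 2·(-62) = -124.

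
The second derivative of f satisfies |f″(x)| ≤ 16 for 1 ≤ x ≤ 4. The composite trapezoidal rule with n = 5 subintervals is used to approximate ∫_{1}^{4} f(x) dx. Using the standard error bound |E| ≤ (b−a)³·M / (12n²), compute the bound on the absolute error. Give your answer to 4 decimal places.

1.4400

|E| ≤ (3)³·16 / (12·5²) = 432/300 = 1.4400.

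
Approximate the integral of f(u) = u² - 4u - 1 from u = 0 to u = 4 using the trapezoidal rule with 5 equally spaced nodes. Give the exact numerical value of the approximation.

-14

h = (4 − 0)/4 = 1.
Nodes u₀,…,u₄ = 0, 1, 2, 3, 4.
f(u) = u² - 4u - 1: f₀=-1, f₁=-4, f₂=-5, f₃=-4, f₄=-1.
(h/2)·[f₀ + 2f₁ + 2f₂ + 2f₃ + f₄] = 0.5·(-28) = -14.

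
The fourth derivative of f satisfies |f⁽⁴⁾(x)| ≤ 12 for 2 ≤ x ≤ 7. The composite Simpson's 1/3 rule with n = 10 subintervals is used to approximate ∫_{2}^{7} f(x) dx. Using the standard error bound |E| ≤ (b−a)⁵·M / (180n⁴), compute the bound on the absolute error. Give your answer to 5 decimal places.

|E| ≤ (5)⁵·12 / (180·10⁴) = 37500/1800000 = 0.02083.

0.02083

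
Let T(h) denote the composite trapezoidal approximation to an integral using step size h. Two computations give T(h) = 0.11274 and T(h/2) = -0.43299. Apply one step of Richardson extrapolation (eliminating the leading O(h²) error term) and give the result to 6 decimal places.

-0.614900

R = (4·T(h/2) − T(h)) / 3 = (4·(-0.43299) − 0.11274)/3 = (-1.84470)/3 = -0.614900.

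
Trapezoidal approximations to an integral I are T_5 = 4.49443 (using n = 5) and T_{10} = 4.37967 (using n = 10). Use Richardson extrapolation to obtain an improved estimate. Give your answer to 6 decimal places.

R = (4·T_{10} − T_5) / 3 = (4·4.37967 − 4.49443)/3 = (13.02425)/3 = 4.341417.

4.341417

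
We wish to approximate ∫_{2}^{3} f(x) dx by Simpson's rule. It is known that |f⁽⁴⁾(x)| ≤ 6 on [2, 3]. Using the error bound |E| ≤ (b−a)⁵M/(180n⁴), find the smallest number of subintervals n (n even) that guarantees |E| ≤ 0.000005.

10

Need 6/(180n⁴) ≤ 0.000005.
n⁴ ≥ 6/(180·0.000005) = 6666.67 ⇒ n ≥ 9.0360, so the smallest even n is 10. (n must be even for Simpson's rule.)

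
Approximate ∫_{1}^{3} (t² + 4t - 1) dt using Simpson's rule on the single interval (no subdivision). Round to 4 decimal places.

S = (b−a)/6 · [f(1) + 4f(2) + f(3)] = 0.333333·[4 + 4·11 + 20] = 22.6667.

22.6667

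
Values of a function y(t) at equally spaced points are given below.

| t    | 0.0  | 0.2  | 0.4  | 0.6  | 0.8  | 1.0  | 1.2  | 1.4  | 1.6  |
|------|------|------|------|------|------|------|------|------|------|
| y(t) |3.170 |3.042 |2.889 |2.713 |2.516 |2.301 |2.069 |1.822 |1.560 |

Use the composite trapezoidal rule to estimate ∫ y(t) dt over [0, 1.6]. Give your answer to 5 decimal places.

h = 0.2, n = 8.
(h/2)·[y₀ + 2y₁ + 2y₂ + 2y₃ + 2y₄ + 2y₅ + 2y₆ + 2y₇ + y₈] = 0.1·(39.434) = 3.94340.

3.94340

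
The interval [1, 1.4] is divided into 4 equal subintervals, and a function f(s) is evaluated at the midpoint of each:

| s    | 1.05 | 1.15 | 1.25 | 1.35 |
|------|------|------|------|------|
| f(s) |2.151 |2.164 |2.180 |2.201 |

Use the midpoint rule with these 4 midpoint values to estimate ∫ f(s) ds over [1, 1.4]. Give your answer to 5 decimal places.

0.86960

h = 0.1, n = 4.
h·[y(m₁) + y(m₂) + y(m₃) + y(m₄)] = 0.1·(8.696) = 0.86960.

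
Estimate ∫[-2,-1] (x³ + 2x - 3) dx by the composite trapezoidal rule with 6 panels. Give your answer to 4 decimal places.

-9.7708

h = (-1 − (-2))/6 = 0.166667.
Nodes x₀,…,x₆ = -2, -1.833333, -1.666667, -1.5, -1.333333, -1.166667, -1.
f(x) = x³ + 2x - 3: f₀=-15, f₁=-12.828704, f₂=-10.962963, f₃=-9.375, f₄=-8.037037, f₅=-6.921296, f₆=-6.
(h/2)·[f₀ + 2f₁ + 2f₂ + 2f₃ + 2f₄ + 2f₅ + f₆] = 0.083333·(-117.25) = -9.7708.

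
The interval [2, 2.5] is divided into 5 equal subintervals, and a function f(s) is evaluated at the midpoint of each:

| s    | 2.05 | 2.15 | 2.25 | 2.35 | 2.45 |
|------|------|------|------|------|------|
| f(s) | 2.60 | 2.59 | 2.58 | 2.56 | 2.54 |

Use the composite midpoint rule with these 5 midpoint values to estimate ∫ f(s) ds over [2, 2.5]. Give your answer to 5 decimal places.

1.28700

h = 0.1, n = 5.
h·[y(m₁) + y(m₂) + y(m₃) + y(m₄) + y(m₅)] = 0.1·(12.87) = 1.28700.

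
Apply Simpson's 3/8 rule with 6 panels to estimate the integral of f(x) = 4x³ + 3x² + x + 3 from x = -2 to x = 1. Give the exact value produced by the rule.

h = (1 − (-2))/6 = 0.5.
Nodes x₀,…,x₆ = -2, -1.5, -1, -0.5, 0, 0.5, 1.
f(x) = 4x³ + 3x² + x + 3: f₀=-19, f₁=-5.25, f₂=1, f₃=2.75, f₄=3, f₅=4.75, f₆=11.
(3h/8)·[f₀ + 3f₁ + 3f₂ + 2f₃ + 3f₄ + 3f₅ + f₆] = 0.1875·(8) = 1.5.

1.5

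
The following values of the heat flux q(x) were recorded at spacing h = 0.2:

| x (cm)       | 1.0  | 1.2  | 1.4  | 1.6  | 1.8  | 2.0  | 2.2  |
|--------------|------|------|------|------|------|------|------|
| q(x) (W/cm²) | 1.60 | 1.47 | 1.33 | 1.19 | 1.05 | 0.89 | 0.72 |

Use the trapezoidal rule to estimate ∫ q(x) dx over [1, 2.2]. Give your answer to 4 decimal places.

1.4180

h = 0.2, n = 6.
(h/2)·[y₀ + 2y₁ + 2y₂ + 2y₃ + 2y₄ + 2y₅ + y₆] = 0.1·(14.18) = 1.4180.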